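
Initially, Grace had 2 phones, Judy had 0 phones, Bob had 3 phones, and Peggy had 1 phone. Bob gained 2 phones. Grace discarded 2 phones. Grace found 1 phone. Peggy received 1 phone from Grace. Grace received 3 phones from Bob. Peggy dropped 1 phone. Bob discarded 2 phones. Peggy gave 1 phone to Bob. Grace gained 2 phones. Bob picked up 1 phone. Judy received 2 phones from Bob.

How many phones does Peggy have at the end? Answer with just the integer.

Tracking counts step by step:
Start: Grace=2, Judy=0, Bob=3, Peggy=1
Event 1 (Bob +2): Bob: 3 -> 5. State: Grace=2, Judy=0, Bob=5, Peggy=1
Event 2 (Grace -2): Grace: 2 -> 0. State: Grace=0, Judy=0, Bob=5, Peggy=1
Event 3 (Grace +1): Grace: 0 -> 1. State: Grace=1, Judy=0, Bob=5, Peggy=1
Event 4 (Grace -> Peggy, 1): Grace: 1 -> 0, Peggy: 1 -> 2. State: Grace=0, Judy=0, Bob=5, Peggy=2
Event 5 (Bob -> Grace, 3): Bob: 5 -> 2, Grace: 0 -> 3. State: Grace=3, Judy=0, Bob=2, Peggy=2
Event 6 (Peggy -1): Peggy: 2 -> 1. State: Grace=3, Judy=0, Bob=2, Peggy=1
Event 7 (Bob -2): Bob: 2 -> 0. State: Grace=3, Judy=0, Bob=0, Peggy=1
Event 8 (Peggy -> Bob, 1): Peggy: 1 -> 0, Bob: 0 -> 1. State: Grace=3, Judy=0, Bob=1, Peggy=0
Event 9 (Grace +2): Grace: 3 -> 5. State: Grace=5, Judy=0, Bob=1, Peggy=0
Event 10 (Bob +1): Bob: 1 -> 2. State: Grace=5, Judy=0, Bob=2, Peggy=0
Event 11 (Bob -> Judy, 2): Bob: 2 -> 0, Judy: 0 -> 2. State: Grace=5, Judy=2, Bob=0, Peggy=0

Peggy's final count: 0

Answer: 0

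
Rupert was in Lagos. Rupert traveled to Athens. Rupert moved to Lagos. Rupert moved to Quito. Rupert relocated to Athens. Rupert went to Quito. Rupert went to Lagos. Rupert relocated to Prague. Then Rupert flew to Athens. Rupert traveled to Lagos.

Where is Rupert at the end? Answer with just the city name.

Tracking Rupert's location:
Start: Rupert is in Lagos.
After move 1: Lagos -> Athens. Rupert is in Athens.
After move 2: Athens -> Lagos. Rupert is in Lagos.
After move 3: Lagos -> Quito. Rupert is in Quito.
After move 4: Quito -> Athens. Rupert is in Athens.
After move 5: Athens -> Quito. Rupert is in Quito.
After move 6: Quito -> Lagos. Rupert is in Lagos.
After move 7: Lagos -> Prague. Rupert is in Prague.
After move 8: Prague -> Athens. Rupert is in Athens.
After move 9: Athens -> Lagos. Rupert is in Lagos.

Answer: Lagos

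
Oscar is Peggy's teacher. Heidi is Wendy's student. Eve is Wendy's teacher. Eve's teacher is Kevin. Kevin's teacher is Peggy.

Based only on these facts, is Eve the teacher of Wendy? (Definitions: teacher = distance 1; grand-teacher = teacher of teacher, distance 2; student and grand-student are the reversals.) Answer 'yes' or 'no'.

Reconstructing the teacher chain from the given facts:
  Oscar -> Peggy -> Kevin -> Eve -> Wendy -> Heidi
(each arrow means 'teacher of the next')
Positions in the chain (0 = top):
  position of Oscar: 0
  position of Peggy: 1
  position of Kevin: 2
  position of Eve: 3
  position of Wendy: 4
  position of Heidi: 5

Eve is at position 3, Wendy is at position 4; signed distance (j - i) = 1.
'teacher' requires j - i = 1. Actual distance is 1, so the relation HOLDS.

Answer: yes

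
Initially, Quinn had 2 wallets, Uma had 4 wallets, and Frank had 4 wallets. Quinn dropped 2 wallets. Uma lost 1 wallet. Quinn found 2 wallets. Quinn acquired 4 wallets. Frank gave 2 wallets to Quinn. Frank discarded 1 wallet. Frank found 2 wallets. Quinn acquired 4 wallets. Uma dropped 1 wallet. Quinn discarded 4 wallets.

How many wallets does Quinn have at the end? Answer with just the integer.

Answer: 8

Derivation:
Tracking counts step by step:
Start: Quinn=2, Uma=4, Frank=4
Event 1 (Quinn -2): Quinn: 2 -> 0. State: Quinn=0, Uma=4, Frank=4
Event 2 (Uma -1): Uma: 4 -> 3. State: Quinn=0, Uma=3, Frank=4
Event 3 (Quinn +2): Quinn: 0 -> 2. State: Quinn=2, Uma=3, Frank=4
Event 4 (Quinn +4): Quinn: 2 -> 6. State: Quinn=6, Uma=3, Frank=4
Event 5 (Frank -> Quinn, 2): Frank: 4 -> 2, Quinn: 6 -> 8. State: Quinn=8, Uma=3, Frank=2
Event 6 (Frank -1): Frank: 2 -> 1. State: Quinn=8, Uma=3, Frank=1
Event 7 (Frank +2): Frank: 1 -> 3. State: Quinn=8, Uma=3, Frank=3
Event 8 (Quinn +4): Quinn: 8 -> 12. State: Quinn=12, Uma=3, Frank=3
Event 9 (Uma -1): Uma: 3 -> 2. State: Quinn=12, Uma=2, Frank=3
Event 10 (Quinn -4): Quinn: 12 -> 8. State: Quinn=8, Uma=2, Frank=3

Quinn's final count: 8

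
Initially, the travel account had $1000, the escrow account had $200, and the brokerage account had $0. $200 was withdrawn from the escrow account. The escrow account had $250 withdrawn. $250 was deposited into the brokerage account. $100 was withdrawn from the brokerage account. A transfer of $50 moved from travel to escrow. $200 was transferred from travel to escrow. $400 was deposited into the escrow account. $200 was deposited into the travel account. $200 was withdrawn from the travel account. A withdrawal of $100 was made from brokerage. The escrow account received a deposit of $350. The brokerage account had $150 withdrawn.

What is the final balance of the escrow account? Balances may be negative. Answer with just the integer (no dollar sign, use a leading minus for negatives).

Answer: 750

Derivation:
Tracking account balances step by step:
Start: travel=1000, escrow=200, brokerage=0
Event 1 (withdraw 200 from escrow): escrow: 200 - 200 = 0. Balances: travel=1000, escrow=0, brokerage=0
Event 2 (withdraw 250 from escrow): escrow: 0 - 250 = -250. Balances: travel=1000, escrow=-250, brokerage=0
Event 3 (deposit 250 to brokerage): brokerage: 0 + 250 = 250. Balances: travel=1000, escrow=-250, brokerage=250
Event 4 (withdraw 100 from brokerage): brokerage: 250 - 100 = 150. Balances: travel=1000, escrow=-250, brokerage=150
Event 5 (transfer 50 travel -> escrow): travel: 1000 - 50 = 950, escrow: -250 + 50 = -200. Balances: travel=950, escrow=-200, brokerage=150
Event 6 (transfer 200 travel -> escrow): travel: 950 - 200 = 750, escrow: -200 + 200 = 0. Balances: travel=750, escrow=0, brokerage=150
Event 7 (deposit 400 to escrow): escrow: 0 + 400 = 400. Balances: travel=750, escrow=400, brokerage=150
Event 8 (deposit 200 to travel): travel: 750 + 200 = 950. Balances: travel=950, escrow=400, brokerage=150
Event 9 (withdraw 200 from travel): travel: 950 - 200 = 750. Balances: travel=750, escrow=400, brokerage=150
Event 10 (withdraw 100 from brokerage): brokerage: 150 - 100 = 50. Balances: travel=750, escrow=400, brokerage=50
Event 11 (deposit 350 to escrow): escrow: 400 + 350 = 750. Balances: travel=750, escrow=750, brokerage=50
Event 12 (withdraw 150 from brokerage): brokerage: 50 - 150 = -100. Balances: travel=750, escrow=750, brokerage=-100

Final balance of escrow: 750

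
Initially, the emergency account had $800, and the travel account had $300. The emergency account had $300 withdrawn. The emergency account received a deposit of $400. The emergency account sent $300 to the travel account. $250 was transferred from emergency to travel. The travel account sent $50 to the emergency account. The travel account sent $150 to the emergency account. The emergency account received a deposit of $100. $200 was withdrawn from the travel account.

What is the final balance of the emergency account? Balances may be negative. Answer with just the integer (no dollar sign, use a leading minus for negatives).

Tracking account balances step by step:
Start: emergency=800, travel=300
Event 1 (withdraw 300 from emergency): emergency: 800 - 300 = 500. Balances: emergency=500, travel=300
Event 2 (deposit 400 to emergency): emergency: 500 + 400 = 900. Balances: emergency=900, travel=300
Event 3 (transfer 300 emergency -> travel): emergency: 900 - 300 = 600, travel: 300 + 300 = 600. Balances: emergency=600, travel=600
Event 4 (transfer 250 emergency -> travel): emergency: 600 - 250 = 350, travel: 600 + 250 = 850. Balances: emergency=350, travel=850
Event 5 (transfer 50 travel -> emergency): travel: 850 - 50 = 800, emergency: 350 + 50 = 400. Balances: emergency=400, travel=800
Event 6 (transfer 150 travel -> emergency): travel: 800 - 150 = 650, emergency: 400 + 150 = 550. Balances: emergency=550, travel=650
Event 7 (deposit 100 to emergency): emergency: 550 + 100 = 650. Balances: emergency=650, travel=650
Event 8 (withdraw 200 from travel): travel: 650 - 200 = 450. Balances: emergency=650, travel=450

Final balance of emergency: 650

Answer: 650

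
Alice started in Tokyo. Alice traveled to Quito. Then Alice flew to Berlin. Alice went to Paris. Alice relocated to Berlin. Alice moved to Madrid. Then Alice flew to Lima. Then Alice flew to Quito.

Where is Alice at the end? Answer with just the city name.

Tracking Alice's location:
Start: Alice is in Tokyo.
After move 1: Tokyo -> Quito. Alice is in Quito.
After move 2: Quito -> Berlin. Alice is in Berlin.
After move 3: Berlin -> Paris. Alice is in Paris.
After move 4: Paris -> Berlin. Alice is in Berlin.
After move 5: Berlin -> Madrid. Alice is in Madrid.
After move 6: Madrid -> Lima. Alice is in Lima.
After move 7: Lima -> Quito. Alice is in Quito.

Answer: Quito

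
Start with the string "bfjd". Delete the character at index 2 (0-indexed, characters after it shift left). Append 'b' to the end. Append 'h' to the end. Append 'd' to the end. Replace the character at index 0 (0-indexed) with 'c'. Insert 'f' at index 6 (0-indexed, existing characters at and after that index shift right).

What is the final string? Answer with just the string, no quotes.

Answer: cfdbhdf

Derivation:
Applying each edit step by step:
Start: "bfjd"
Op 1 (delete idx 2 = 'j'): "bfjd" -> "bfd"
Op 2 (append 'b'): "bfd" -> "bfdb"
Op 3 (append 'h'): "bfdb" -> "bfdbh"
Op 4 (append 'd'): "bfdbh" -> "bfdbhd"
Op 5 (replace idx 0: 'b' -> 'c'): "bfdbhd" -> "cfdbhd"
Op 6 (insert 'f' at idx 6): "cfdbhd" -> "cfdbhdf"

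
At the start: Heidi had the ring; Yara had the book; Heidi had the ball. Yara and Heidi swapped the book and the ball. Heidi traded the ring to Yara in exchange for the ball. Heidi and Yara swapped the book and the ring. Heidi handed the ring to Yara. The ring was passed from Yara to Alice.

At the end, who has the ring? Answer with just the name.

Answer: Alice

Derivation:
Tracking all object holders:
Start: ring:Heidi, book:Yara, ball:Heidi
Event 1 (swap book<->ball: now book:Heidi, ball:Yara). State: ring:Heidi, book:Heidi, ball:Yara
Event 2 (swap ring<->ball: now ring:Yara, ball:Heidi). State: ring:Yara, book:Heidi, ball:Heidi
Event 3 (swap book<->ring: now book:Yara, ring:Heidi). State: ring:Heidi, book:Yara, ball:Heidi
Event 4 (give ring: Heidi -> Yara). State: ring:Yara, book:Yara, ball:Heidi
Event 5 (give ring: Yara -> Alice). State: ring:Alice, book:Yara, ball:Heidi

Final state: ring:Alice, book:Yara, ball:Heidi
The ring is held by Alice.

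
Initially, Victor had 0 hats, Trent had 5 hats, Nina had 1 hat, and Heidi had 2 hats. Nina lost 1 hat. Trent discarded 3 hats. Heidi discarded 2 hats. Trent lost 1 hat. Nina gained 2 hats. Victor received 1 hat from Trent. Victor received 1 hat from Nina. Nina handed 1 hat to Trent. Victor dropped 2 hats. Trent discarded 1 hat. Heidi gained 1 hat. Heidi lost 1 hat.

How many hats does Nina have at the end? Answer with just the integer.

Tracking counts step by step:
Start: Victor=0, Trent=5, Nina=1, Heidi=2
Event 1 (Nina -1): Nina: 1 -> 0. State: Victor=0, Trent=5, Nina=0, Heidi=2
Event 2 (Trent -3): Trent: 5 -> 2. State: Victor=0, Trent=2, Nina=0, Heidi=2
Event 3 (Heidi -2): Heidi: 2 -> 0. State: Victor=0, Trent=2, Nina=0, Heidi=0
Event 4 (Trent -1): Trent: 2 -> 1. State: Victor=0, Trent=1, Nina=0, Heidi=0
Event 5 (Nina +2): Nina: 0 -> 2. State: Victor=0, Trent=1, Nina=2, Heidi=0
Event 6 (Trent -> Victor, 1): Trent: 1 -> 0, Victor: 0 -> 1. State: Victor=1, Trent=0, Nina=2, Heidi=0
Event 7 (Nina -> Victor, 1): Nina: 2 -> 1, Victor: 1 -> 2. State: Victor=2, Trent=0, Nina=1, Heidi=0
Event 8 (Nina -> Trent, 1): Nina: 1 -> 0, Trent: 0 -> 1. State: Victor=2, Trent=1, Nina=0, Heidi=0
Event 9 (Victor -2): Victor: 2 -> 0. State: Victor=0, Trent=1, Nina=0, Heidi=0
Event 10 (Trent -1): Trent: 1 -> 0. State: Victor=0, Trent=0, Nina=0, Heidi=0
Event 11 (Heidi +1): Heidi: 0 -> 1. State: Victor=0, Trent=0, Nina=0, Heidi=1
Event 12 (Heidi -1): Heidi: 1 -> 0. State: Victor=0, Trent=0, Nina=0, Heidi=0

Nina's final count: 0

Answer: 0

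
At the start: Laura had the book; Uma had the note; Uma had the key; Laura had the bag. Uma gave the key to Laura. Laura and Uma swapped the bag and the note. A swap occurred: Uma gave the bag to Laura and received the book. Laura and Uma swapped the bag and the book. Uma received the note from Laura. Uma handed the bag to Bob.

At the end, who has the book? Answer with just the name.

Answer: Laura

Derivation:
Tracking all object holders:
Start: book:Laura, note:Uma, key:Uma, bag:Laura
Event 1 (give key: Uma -> Laura). State: book:Laura, note:Uma, key:Laura, bag:Laura
Event 2 (swap bag<->note: now bag:Uma, note:Laura). State: book:Laura, note:Laura, key:Laura, bag:Uma
Event 3 (swap bag<->book: now bag:Laura, book:Uma). State: book:Uma, note:Laura, key:Laura, bag:Laura
Event 4 (swap bag<->book: now bag:Uma, book:Laura). State: book:Laura, note:Laura, key:Laura, bag:Uma
Event 5 (give note: Laura -> Uma). State: book:Laura, note:Uma, key:Laura, bag:Uma
Event 6 (give bag: Uma -> Bob). State: book:Laura, note:Uma, key:Laura, bag:Bob

Final state: book:Laura, note:Uma, key:Laura, bag:Bob
The book is held by Laura.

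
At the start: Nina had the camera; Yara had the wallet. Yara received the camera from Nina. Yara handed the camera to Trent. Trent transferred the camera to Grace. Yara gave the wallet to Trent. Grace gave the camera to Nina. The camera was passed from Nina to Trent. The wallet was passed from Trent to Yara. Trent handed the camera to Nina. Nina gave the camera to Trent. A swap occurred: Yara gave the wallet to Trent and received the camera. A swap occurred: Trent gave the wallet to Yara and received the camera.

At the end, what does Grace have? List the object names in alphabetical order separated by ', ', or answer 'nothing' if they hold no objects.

Tracking all object holders:
Start: camera:Nina, wallet:Yara
Event 1 (give camera: Nina -> Yara). State: camera:Yara, wallet:Yara
Event 2 (give camera: Yara -> Trent). State: camera:Trent, wallet:Yara
Event 3 (give camera: Trent -> Grace). State: camera:Grace, wallet:Yara
Event 4 (give wallet: Yara -> Trent). State: camera:Grace, wallet:Trent
Event 5 (give camera: Grace -> Nina). State: camera:Nina, wallet:Trent
Event 6 (give camera: Nina -> Trent). State: camera:Trent, wallet:Trent
Event 7 (give wallet: Trent -> Yara). State: camera:Trent, wallet:Yara
Event 8 (give camera: Trent -> Nina). State: camera:Nina, wallet:Yara
Event 9 (give camera: Nina -> Trent). State: camera:Trent, wallet:Yara
Event 10 (swap wallet<->camera: now wallet:Trent, camera:Yara). State: camera:Yara, wallet:Trent
Event 11 (swap wallet<->camera: now wallet:Yara, camera:Trent). State: camera:Trent, wallet:Yara

Final state: camera:Trent, wallet:Yara
Grace holds: (nothing).

Answer: nothing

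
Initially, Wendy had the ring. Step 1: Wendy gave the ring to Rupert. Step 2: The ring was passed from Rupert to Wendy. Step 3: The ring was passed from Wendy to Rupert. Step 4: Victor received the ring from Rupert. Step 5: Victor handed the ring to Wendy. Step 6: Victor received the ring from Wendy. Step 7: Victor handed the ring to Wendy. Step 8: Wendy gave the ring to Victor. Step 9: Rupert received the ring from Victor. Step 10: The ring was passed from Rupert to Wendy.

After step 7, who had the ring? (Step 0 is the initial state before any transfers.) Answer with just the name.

Tracking the ring holder through step 7:
After step 0 (start): Wendy
After step 1: Rupert
After step 2: Wendy
After step 3: Rupert
After step 4: Victor
After step 5: Wendy
After step 6: Victor
After step 7: Wendy

At step 7, the holder is Wendy.

Answer: Wendy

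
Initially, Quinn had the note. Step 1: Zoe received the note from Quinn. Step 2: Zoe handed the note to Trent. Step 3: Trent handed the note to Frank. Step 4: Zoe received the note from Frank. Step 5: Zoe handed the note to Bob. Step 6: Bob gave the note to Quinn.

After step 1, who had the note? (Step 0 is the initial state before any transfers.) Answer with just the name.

Tracking the note holder through step 1:
After step 0 (start): Quinn
After step 1: Zoe

At step 1, the holder is Zoe.

Answer: Zoe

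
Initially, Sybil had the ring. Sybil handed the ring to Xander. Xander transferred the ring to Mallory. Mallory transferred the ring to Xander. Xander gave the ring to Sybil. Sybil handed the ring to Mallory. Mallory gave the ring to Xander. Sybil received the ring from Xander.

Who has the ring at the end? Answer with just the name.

Answer: Sybil

Derivation:
Tracking the ring through each event:
Start: Sybil has the ring.
After event 1: Xander has the ring.
After event 2: Mallory has the ring.
After event 3: Xander has the ring.
After event 4: Sybil has the ring.
After event 5: Mallory has the ring.
After event 6: Xander has the ring.
After event 7: Sybil has the ring.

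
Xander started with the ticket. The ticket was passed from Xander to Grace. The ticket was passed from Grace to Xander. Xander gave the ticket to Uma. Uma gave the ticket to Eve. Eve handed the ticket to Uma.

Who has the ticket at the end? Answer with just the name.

Tracking the ticket through each event:
Start: Xander has the ticket.
After event 1: Grace has the ticket.
After event 2: Xander has the ticket.
After event 3: Uma has the ticket.
After event 4: Eve has the ticket.
After event 5: Uma has the ticket.

Answer: Uma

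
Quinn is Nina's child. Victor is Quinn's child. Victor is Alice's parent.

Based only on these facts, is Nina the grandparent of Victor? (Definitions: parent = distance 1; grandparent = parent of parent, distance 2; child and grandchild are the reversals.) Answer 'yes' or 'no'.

Reconstructing the parent chain from the given facts:
  Nina -> Quinn -> Victor -> Alice
(each arrow means 'parent of the next')
Positions in the chain (0 = top):
  position of Nina: 0
  position of Quinn: 1
  position of Victor: 2
  position of Alice: 3

Nina is at position 0, Victor is at position 2; signed distance (j - i) = 2.
'grandparent' requires j - i = 2. Actual distance is 2, so the relation HOLDS.

Answer: yes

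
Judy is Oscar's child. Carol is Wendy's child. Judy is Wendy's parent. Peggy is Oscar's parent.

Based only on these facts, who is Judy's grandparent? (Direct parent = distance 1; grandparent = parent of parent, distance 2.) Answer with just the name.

Answer: Peggy

Derivation:
Reconstructing the parent chain from the given facts:
  Peggy -> Oscar -> Judy -> Wendy -> Carol
(each arrow means 'parent of the next')
Positions in the chain (0 = top):
  position of Peggy: 0
  position of Oscar: 1
  position of Judy: 2
  position of Wendy: 3
  position of Carol: 4

Judy is at position 2; the grandparent is 2 steps up the chain, i.e. position 0: Peggy.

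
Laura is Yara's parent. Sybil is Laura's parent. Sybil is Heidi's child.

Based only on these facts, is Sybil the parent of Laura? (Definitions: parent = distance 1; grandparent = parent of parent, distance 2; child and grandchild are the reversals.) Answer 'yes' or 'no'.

Reconstructing the parent chain from the given facts:
  Heidi -> Sybil -> Laura -> Yara
(each arrow means 'parent of the next')
Positions in the chain (0 = top):
  position of Heidi: 0
  position of Sybil: 1
  position of Laura: 2
  position of Yara: 3

Sybil is at position 1, Laura is at position 2; signed distance (j - i) = 1.
'parent' requires j - i = 1. Actual distance is 1, so the relation HOLDS.

Answer: yes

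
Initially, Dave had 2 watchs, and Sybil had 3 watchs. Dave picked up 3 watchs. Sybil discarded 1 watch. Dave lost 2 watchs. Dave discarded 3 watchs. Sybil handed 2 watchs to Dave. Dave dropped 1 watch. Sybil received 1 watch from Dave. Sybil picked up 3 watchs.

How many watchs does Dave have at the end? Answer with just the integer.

Tracking counts step by step:
Start: Dave=2, Sybil=3
Event 1 (Dave +3): Dave: 2 -> 5. State: Dave=5, Sybil=3
Event 2 (Sybil -1): Sybil: 3 -> 2. State: Dave=5, Sybil=2
Event 3 (Dave -2): Dave: 5 -> 3. State: Dave=3, Sybil=2
Event 4 (Dave -3): Dave: 3 -> 0. State: Dave=0, Sybil=2
Event 5 (Sybil -> Dave, 2): Sybil: 2 -> 0, Dave: 0 -> 2. State: Dave=2, Sybil=0
Event 6 (Dave -1): Dave: 2 -> 1. State: Dave=1, Sybil=0
Event 7 (Dave -> Sybil, 1): Dave: 1 -> 0, Sybil: 0 -> 1. State: Dave=0, Sybil=1
Event 8 (Sybil +3): Sybil: 1 -> 4. State: Dave=0, Sybil=4

Dave's final count: 0

Answer: 0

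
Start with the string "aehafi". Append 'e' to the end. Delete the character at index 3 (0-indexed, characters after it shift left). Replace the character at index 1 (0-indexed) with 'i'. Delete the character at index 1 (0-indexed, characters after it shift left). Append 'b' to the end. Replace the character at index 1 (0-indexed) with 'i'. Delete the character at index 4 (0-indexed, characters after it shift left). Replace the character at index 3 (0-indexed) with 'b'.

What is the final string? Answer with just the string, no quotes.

Applying each edit step by step:
Start: "aehafi"
Op 1 (append 'e'): "aehafi" -> "aehafie"
Op 2 (delete idx 3 = 'a'): "aehafie" -> "aehfie"
Op 3 (replace idx 1: 'e' -> 'i'): "aehfie" -> "aihfie"
Op 4 (delete idx 1 = 'i'): "aihfie" -> "ahfie"
Op 5 (append 'b'): "ahfie" -> "ahfieb"
Op 6 (replace idx 1: 'h' -> 'i'): "ahfieb" -> "aifieb"
Op 7 (delete idx 4 = 'e'): "aifieb" -> "aifib"
Op 8 (replace idx 3: 'i' -> 'b'): "aifib" -> "aifbb"

Answer: aifbb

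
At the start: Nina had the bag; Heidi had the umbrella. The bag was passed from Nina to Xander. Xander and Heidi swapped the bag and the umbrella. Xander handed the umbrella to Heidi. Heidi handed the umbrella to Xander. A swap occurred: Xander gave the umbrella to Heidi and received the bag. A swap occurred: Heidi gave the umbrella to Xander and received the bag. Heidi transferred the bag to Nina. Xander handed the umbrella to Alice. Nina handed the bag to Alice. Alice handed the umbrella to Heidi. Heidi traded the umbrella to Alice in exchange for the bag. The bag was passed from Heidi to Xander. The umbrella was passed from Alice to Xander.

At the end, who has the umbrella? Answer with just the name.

Tracking all object holders:
Start: bag:Nina, umbrella:Heidi
Event 1 (give bag: Nina -> Xander). State: bag:Xander, umbrella:Heidi
Event 2 (swap bag<->umbrella: now bag:Heidi, umbrella:Xander). State: bag:Heidi, umbrella:Xander
Event 3 (give umbrella: Xander -> Heidi). State: bag:Heidi, umbrella:Heidi
Event 4 (give umbrella: Heidi -> Xander). State: bag:Heidi, umbrella:Xander
Event 5 (swap umbrella<->bag: now umbrella:Heidi, bag:Xander). State: bag:Xander, umbrella:Heidi
Event 6 (swap umbrella<->bag: now umbrella:Xander, bag:Heidi). State: bag:Heidi, umbrella:Xander
Event 7 (give bag: Heidi -> Nina). State: bag:Nina, umbrella:Xander
Event 8 (give umbrella: Xander -> Alice). State: bag:Nina, umbrella:Alice
Event 9 (give bag: Nina -> Alice). State: bag:Alice, umbrella:Alice
Event 10 (give umbrella: Alice -> Heidi). State: bag:Alice, umbrella:Heidi
Event 11 (swap umbrella<->bag: now umbrella:Alice, bag:Heidi). State: bag:Heidi, umbrella:Alice
Event 12 (give bag: Heidi -> Xander). State: bag:Xander, umbrella:Alice
Event 13 (give umbrella: Alice -> Xander). State: bag:Xander, umbrella:Xander

Final state: bag:Xander, umbrella:Xander
The umbrella is held by Xander.

Answer: Xander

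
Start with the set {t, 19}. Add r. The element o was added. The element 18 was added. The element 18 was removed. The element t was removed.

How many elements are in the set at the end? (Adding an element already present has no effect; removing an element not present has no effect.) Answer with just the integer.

Answer: 3

Derivation:
Tracking the set through each operation:
Start: {19, t}
Event 1 (add r): added. Set: {19, r, t}
Event 2 (add o): added. Set: {19, o, r, t}
Event 3 (add 18): added. Set: {18, 19, o, r, t}
Event 4 (remove 18): removed. Set: {19, o, r, t}
Event 5 (remove t): removed. Set: {19, o, r}

Final set: {19, o, r} (size 3)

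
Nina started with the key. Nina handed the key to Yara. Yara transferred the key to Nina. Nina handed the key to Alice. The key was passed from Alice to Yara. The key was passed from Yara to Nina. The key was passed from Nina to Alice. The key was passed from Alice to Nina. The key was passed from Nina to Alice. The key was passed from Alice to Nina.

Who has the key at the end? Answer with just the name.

Answer: Nina

Derivation:
Tracking the key through each event:
Start: Nina has the key.
After event 1: Yara has the key.
After event 2: Nina has the key.
After event 3: Alice has the key.
After event 4: Yara has the key.
After event 5: Nina has the key.
After event 6: Alice has the key.
After event 7: Nina has the key.
After event 8: Alice has the key.
After event 9: Nina has the key.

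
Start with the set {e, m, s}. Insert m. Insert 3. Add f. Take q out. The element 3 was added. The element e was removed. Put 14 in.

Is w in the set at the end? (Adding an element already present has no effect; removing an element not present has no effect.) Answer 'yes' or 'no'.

Answer: no

Derivation:
Tracking the set through each operation:
Start: {e, m, s}
Event 1 (add m): already present, no change. Set: {e, m, s}
Event 2 (add 3): added. Set: {3, e, m, s}
Event 3 (add f): added. Set: {3, e, f, m, s}
Event 4 (remove q): not present, no change. Set: {3, e, f, m, s}
Event 5 (add 3): already present, no change. Set: {3, e, f, m, s}
Event 6 (remove e): removed. Set: {3, f, m, s}
Event 7 (add 14): added. Set: {14, 3, f, m, s}

Final set: {14, 3, f, m, s} (size 5)
w is NOT in the final set.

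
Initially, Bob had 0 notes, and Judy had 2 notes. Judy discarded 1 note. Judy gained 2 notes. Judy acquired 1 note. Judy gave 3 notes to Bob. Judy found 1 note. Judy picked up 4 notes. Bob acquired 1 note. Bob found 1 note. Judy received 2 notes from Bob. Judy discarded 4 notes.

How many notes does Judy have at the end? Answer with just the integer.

Tracking counts step by step:
Start: Bob=0, Judy=2
Event 1 (Judy -1): Judy: 2 -> 1. State: Bob=0, Judy=1
Event 2 (Judy +2): Judy: 1 -> 3. State: Bob=0, Judy=3
Event 3 (Judy +1): Judy: 3 -> 4. State: Bob=0, Judy=4
Event 4 (Judy -> Bob, 3): Judy: 4 -> 1, Bob: 0 -> 3. State: Bob=3, Judy=1
Event 5 (Judy +1): Judy: 1 -> 2. State: Bob=3, Judy=2
Event 6 (Judy +4): Judy: 2 -> 6. State: Bob=3, Judy=6
Event 7 (Bob +1): Bob: 3 -> 4. State: Bob=4, Judy=6
Event 8 (Bob +1): Bob: 4 -> 5. State: Bob=5, Judy=6
Event 9 (Bob -> Judy, 2): Bob: 5 -> 3, Judy: 6 -> 8. State: Bob=3, Judy=8
Event 10 (Judy -4): Judy: 8 -> 4. State: Bob=3, Judy=4

Judy's final count: 4

Answer: 4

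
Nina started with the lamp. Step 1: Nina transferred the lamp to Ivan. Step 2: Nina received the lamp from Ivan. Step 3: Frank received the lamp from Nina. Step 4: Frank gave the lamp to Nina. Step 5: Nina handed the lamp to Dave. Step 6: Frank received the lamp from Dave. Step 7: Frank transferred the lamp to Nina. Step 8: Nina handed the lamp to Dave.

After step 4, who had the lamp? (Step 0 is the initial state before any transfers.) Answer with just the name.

Tracking the lamp holder through step 4:
After step 0 (start): Nina
After step 1: Ivan
After step 2: Nina
After step 3: Frank
After step 4: Nina

At step 4, the holder is Nina.

Answer: Nina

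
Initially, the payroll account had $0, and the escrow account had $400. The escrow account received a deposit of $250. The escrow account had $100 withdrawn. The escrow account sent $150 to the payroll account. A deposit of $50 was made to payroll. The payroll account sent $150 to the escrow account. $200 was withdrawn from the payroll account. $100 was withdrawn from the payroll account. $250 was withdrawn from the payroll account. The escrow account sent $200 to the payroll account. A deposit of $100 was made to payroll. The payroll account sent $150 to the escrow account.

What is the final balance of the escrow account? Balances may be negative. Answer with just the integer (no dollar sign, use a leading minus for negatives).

Tracking account balances step by step:
Start: payroll=0, escrow=400
Event 1 (deposit 250 to escrow): escrow: 400 + 250 = 650. Balances: payroll=0, escrow=650
Event 2 (withdraw 100 from escrow): escrow: 650 - 100 = 550. Balances: payroll=0, escrow=550
Event 3 (transfer 150 escrow -> payroll): escrow: 550 - 150 = 400, payroll: 0 + 150 = 150. Balances: payroll=150, escrow=400
Event 4 (deposit 50 to payroll): payroll: 150 + 50 = 200. Balances: payroll=200, escrow=400
Event 5 (transfer 150 payroll -> escrow): payroll: 200 - 150 = 50, escrow: 400 + 150 = 550. Balances: payroll=50, escrow=550
Event 6 (withdraw 200 from payroll): payroll: 50 - 200 = -150. Balances: payroll=-150, escrow=550
Event 7 (withdraw 100 from payroll): payroll: -150 - 100 = -250. Balances: payroll=-250, escrow=550
Event 8 (withdraw 250 from payroll): payroll: -250 - 250 = -500. Balances: payroll=-500, escrow=550
Event 9 (transfer 200 escrow -> payroll): escrow: 550 - 200 = 350, payroll: -500 + 200 = -300. Balances: payroll=-300, escrow=350
Event 10 (deposit 100 to payroll): payroll: -300 + 100 = -200. Balances: payroll=-200, escrow=350
Event 11 (transfer 150 payroll -> escrow): payroll: -200 - 150 = -350, escrow: 350 + 150 = 500. Balances: payroll=-350, escrow=500

Final balance of escrow: 500

Answer: 500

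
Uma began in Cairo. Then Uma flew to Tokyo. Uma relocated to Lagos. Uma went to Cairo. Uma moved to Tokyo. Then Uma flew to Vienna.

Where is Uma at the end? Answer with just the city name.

Answer: Vienna

Derivation:
Tracking Uma's location:
Start: Uma is in Cairo.
After move 1: Cairo -> Tokyo. Uma is in Tokyo.
After move 2: Tokyo -> Lagos. Uma is in Lagos.
After move 3: Lagos -> Cairo. Uma is in Cairo.
After move 4: Cairo -> Tokyo. Uma is in Tokyo.
After move 5: Tokyo -> Vienna. Uma is in Vienna.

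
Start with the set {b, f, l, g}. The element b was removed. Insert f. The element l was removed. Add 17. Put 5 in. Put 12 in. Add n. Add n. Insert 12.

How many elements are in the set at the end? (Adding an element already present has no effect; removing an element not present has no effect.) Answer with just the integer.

Answer: 6

Derivation:
Tracking the set through each operation:
Start: {b, f, g, l}
Event 1 (remove b): removed. Set: {f, g, l}
Event 2 (add f): already present, no change. Set: {f, g, l}
Event 3 (remove l): removed. Set: {f, g}
Event 4 (add 17): added. Set: {17, f, g}
Event 5 (add 5): added. Set: {17, 5, f, g}
Event 6 (add 12): added. Set: {12, 17, 5, f, g}
Event 7 (add n): added. Set: {12, 17, 5, f, g, n}
Event 8 (add n): already present, no change. Set: {12, 17, 5, f, g, n}
Event 9 (add 12): already present, no change. Set: {12, 17, 5, f, g, n}

Final set: {12, 17, 5, f, g, n} (size 6)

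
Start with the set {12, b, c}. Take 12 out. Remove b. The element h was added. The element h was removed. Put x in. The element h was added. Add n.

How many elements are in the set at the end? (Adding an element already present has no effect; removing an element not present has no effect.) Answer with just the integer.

Answer: 4

Derivation:
Tracking the set through each operation:
Start: {12, b, c}
Event 1 (remove 12): removed. Set: {b, c}
Event 2 (remove b): removed. Set: {c}
Event 3 (add h): added. Set: {c, h}
Event 4 (remove h): removed. Set: {c}
Event 5 (add x): added. Set: {c, x}
Event 6 (add h): added. Set: {c, h, x}
Event 7 (add n): added. Set: {c, h, n, x}

Final set: {c, h, n, x} (size 4)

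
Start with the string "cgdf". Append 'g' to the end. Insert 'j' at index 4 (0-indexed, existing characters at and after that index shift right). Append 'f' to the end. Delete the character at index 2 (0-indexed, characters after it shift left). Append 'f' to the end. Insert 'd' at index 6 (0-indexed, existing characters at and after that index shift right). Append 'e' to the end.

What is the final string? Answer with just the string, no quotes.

Answer: cgfjgfdfe

Derivation:
Applying each edit step by step:
Start: "cgdf"
Op 1 (append 'g'): "cgdf" -> "cgdfg"
Op 2 (insert 'j' at idx 4): "cgdfg" -> "cgdfjg"
Op 3 (append 'f'): "cgdfjg" -> "cgdfjgf"
Op 4 (delete idx 2 = 'd'): "cgdfjgf" -> "cgfjgf"
Op 5 (append 'f'): "cgfjgf" -> "cgfjgff"
Op 6 (insert 'd' at idx 6): "cgfjgff" -> "cgfjgfdf"
Op 7 (append 'e'): "cgfjgfdf" -> "cgfjgfdfe"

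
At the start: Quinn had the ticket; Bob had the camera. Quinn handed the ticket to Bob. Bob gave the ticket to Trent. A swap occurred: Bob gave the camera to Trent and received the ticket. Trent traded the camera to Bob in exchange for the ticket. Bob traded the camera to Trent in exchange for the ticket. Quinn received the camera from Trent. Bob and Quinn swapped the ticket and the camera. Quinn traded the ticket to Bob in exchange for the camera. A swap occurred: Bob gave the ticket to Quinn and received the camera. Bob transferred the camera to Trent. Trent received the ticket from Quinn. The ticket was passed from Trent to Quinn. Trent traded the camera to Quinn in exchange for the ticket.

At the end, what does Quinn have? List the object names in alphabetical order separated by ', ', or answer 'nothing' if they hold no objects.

Answer: camera

Derivation:
Tracking all object holders:
Start: ticket:Quinn, camera:Bob
Event 1 (give ticket: Quinn -> Bob). State: ticket:Bob, camera:Bob
Event 2 (give ticket: Bob -> Trent). State: ticket:Trent, camera:Bob
Event 3 (swap camera<->ticket: now camera:Trent, ticket:Bob). State: ticket:Bob, camera:Trent
Event 4 (swap camera<->ticket: now camera:Bob, ticket:Trent). State: ticket:Trent, camera:Bob
Event 5 (swap camera<->ticket: now camera:Trent, ticket:Bob). State: ticket:Bob, camera:Trent
Event 6 (give camera: Trent -> Quinn). State: ticket:Bob, camera:Quinn
Event 7 (swap ticket<->camera: now ticket:Quinn, camera:Bob). State: ticket:Quinn, camera:Bob
Event 8 (swap ticket<->camera: now ticket:Bob, camera:Quinn). State: ticket:Bob, camera:Quinn
Event 9 (swap ticket<->camera: now ticket:Quinn, camera:Bob). State: ticket:Quinn, camera:Bob
Event 10 (give camera: Bob -> Trent). State: ticket:Quinn, camera:Trent
Event 11 (give ticket: Quinn -> Trent). State: ticket:Trent, camera:Trent
Event 12 (give ticket: Trent -> Quinn). State: ticket:Quinn, camera:Trent
Event 13 (swap camera<->ticket: now camera:Quinn, ticket:Trent). State: ticket:Trent, camera:Quinn

Final state: ticket:Trent, camera:Quinn
Quinn holds: camera.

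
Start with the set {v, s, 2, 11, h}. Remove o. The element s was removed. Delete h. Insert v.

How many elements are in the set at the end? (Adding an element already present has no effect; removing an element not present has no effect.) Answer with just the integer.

Answer: 3

Derivation:
Tracking the set through each operation:
Start: {11, 2, h, s, v}
Event 1 (remove o): not present, no change. Set: {11, 2, h, s, v}
Event 2 (remove s): removed. Set: {11, 2, h, v}
Event 3 (remove h): removed. Set: {11, 2, v}
Event 4 (add v): already present, no change. Set: {11, 2, v}

Final set: {11, 2, v} (size 3)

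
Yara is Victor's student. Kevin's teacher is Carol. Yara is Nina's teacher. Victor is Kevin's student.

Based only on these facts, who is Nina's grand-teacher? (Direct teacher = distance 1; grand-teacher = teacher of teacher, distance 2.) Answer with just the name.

Answer: Victor

Derivation:
Reconstructing the teacher chain from the given facts:
  Carol -> Kevin -> Victor -> Yara -> Nina
(each arrow means 'teacher of the next')
Positions in the chain (0 = top):
  position of Carol: 0
  position of Kevin: 1
  position of Victor: 2
  position of Yara: 3
  position of Nina: 4

Nina is at position 4; the grand-teacher is 2 steps up the chain, i.e. position 2: Victor.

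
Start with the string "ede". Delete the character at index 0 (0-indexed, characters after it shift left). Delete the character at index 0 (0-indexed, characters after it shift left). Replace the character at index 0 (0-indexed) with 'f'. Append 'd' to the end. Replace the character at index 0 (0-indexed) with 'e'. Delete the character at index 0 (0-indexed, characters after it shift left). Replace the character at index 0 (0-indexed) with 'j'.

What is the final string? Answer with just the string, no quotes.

Answer: j

Derivation:
Applying each edit step by step:
Start: "ede"
Op 1 (delete idx 0 = 'e'): "ede" -> "de"
Op 2 (delete idx 0 = 'd'): "de" -> "e"
Op 3 (replace idx 0: 'e' -> 'f'): "e" -> "f"
Op 4 (append 'd'): "f" -> "fd"
Op 5 (replace idx 0: 'f' -> 'e'): "fd" -> "ed"
Op 6 (delete idx 0 = 'e'): "ed" -> "d"
Op 7 (replace idx 0: 'd' -> 'j'): "d" -> "j"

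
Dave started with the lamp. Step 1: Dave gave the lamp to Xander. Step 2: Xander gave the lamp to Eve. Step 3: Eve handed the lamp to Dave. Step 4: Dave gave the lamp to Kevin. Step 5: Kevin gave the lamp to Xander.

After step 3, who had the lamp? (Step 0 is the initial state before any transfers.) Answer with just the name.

Answer: Dave

Derivation:
Tracking the lamp holder through step 3:
After step 0 (start): Dave
After step 1: Xander
After step 2: Eve
After step 3: Dave

At step 3, the holder is Dave.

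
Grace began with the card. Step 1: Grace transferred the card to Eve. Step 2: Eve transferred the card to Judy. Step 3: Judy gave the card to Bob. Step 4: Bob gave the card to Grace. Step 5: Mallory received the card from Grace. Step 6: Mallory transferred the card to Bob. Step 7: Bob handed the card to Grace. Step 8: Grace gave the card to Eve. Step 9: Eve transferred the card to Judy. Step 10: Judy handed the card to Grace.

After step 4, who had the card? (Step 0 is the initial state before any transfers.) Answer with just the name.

Tracking the card holder through step 4:
After step 0 (start): Grace
After step 1: Eve
After step 2: Judy
After step 3: Bob
After step 4: Grace

At step 4, the holder is Grace.

Answer: Grace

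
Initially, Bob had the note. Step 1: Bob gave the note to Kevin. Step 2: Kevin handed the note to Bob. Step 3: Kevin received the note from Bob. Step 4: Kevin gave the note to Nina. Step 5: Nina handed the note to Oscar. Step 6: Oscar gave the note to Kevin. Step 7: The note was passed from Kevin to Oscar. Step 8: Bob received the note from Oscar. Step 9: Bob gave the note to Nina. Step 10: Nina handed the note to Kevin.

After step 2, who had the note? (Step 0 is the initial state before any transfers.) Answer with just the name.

Answer: Bob

Derivation:
Tracking the note holder through step 2:
After step 0 (start): Bob
After step 1: Kevin
After step 2: Bob

At step 2, the holder is Bob.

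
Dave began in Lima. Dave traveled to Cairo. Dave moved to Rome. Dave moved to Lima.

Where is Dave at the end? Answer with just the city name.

Answer: Lima

Derivation:
Tracking Dave's location:
Start: Dave is in Lima.
After move 1: Lima -> Cairo. Dave is in Cairo.
After move 2: Cairo -> Rome. Dave is in Rome.
After move 3: Rome -> Lima. Dave is in Lima.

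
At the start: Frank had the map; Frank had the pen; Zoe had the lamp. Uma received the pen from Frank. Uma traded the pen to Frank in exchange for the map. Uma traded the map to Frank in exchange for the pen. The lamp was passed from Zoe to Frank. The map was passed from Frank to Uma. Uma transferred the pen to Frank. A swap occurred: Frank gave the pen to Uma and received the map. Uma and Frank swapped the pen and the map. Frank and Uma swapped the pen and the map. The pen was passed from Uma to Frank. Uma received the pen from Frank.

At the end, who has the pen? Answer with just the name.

Answer: Uma

Derivation:
Tracking all object holders:
Start: map:Frank, pen:Frank, lamp:Zoe
Event 1 (give pen: Frank -> Uma). State: map:Frank, pen:Uma, lamp:Zoe
Event 2 (swap pen<->map: now pen:Frank, map:Uma). State: map:Uma, pen:Frank, lamp:Zoe
Event 3 (swap map<->pen: now map:Frank, pen:Uma). State: map:Frank, pen:Uma, lamp:Zoe
Event 4 (give lamp: Zoe -> Frank). State: map:Frank, pen:Uma, lamp:Frank
Event 5 (give map: Frank -> Uma). State: map:Uma, pen:Uma, lamp:Frank
Event 6 (give pen: Uma -> Frank). State: map:Uma, pen:Frank, lamp:Frank
Event 7 (swap pen<->map: now pen:Uma, map:Frank). State: map:Frank, pen:Uma, lamp:Frank
Event 8 (swap pen<->map: now pen:Frank, map:Uma). State: map:Uma, pen:Frank, lamp:Frank
Event 9 (swap pen<->map: now pen:Uma, map:Frank). State: map:Frank, pen:Uma, lamp:Frank
Event 10 (give pen: Uma -> Frank). State: map:Frank, pen:Frank, lamp:Frank
Event 11 (give pen: Frank -> Uma). State: map:Frank, pen:Uma, lamp:Frank

Final state: map:Frank, pen:Uma, lamp:Frank
The pen is held by Uma.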